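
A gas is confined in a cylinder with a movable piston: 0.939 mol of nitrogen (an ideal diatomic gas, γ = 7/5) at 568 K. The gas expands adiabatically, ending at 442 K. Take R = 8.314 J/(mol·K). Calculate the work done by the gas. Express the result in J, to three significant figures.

Adiabatic ⇒ Q = 0, so W_by = −ΔU = nCᵥ(T₁ − T₂).
Cᵥ = 5R/2 = 20.79 J/(mol·K).
W = (0.939)(20.79)(568 − 442) = 2459 J.

W ≈ 2460 J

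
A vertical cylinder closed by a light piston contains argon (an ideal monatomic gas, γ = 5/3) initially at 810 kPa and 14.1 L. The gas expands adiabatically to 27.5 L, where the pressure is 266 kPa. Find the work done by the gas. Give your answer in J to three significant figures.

Adiabatic: W = (P₁V₁ − P₂V₂)/(γ − 1) with γ = 5/3.
P₁V₁ = 11421 J, P₂V₂ = 7315 J.
W = (11421 − 7315) / 0.6667 = 6159 J.

W ≈ 6160 J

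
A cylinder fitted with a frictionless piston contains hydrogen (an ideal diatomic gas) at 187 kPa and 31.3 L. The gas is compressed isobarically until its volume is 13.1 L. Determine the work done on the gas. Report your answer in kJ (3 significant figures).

Isobaric: W = P ΔV.
W = (187 kPa)(13.1 − 31.3 L) = (187)(-18.2) = -3403 J.
Work on gas = −W_by = 3403 J.

W ≈ 3.40 kJ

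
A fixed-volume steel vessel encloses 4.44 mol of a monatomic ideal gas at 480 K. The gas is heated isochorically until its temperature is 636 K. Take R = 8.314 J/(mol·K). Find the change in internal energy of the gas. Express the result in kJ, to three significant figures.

ΔU ≈ 8.64 kJ

Constant volume ⇒ W = 0, so Q = ΔU = nCᵥΔT with Cᵥ = 3R/2 = 12.47 J/(mol·K).
ΔU = (4.44)(12.47)(636 − 480) = 8638 J.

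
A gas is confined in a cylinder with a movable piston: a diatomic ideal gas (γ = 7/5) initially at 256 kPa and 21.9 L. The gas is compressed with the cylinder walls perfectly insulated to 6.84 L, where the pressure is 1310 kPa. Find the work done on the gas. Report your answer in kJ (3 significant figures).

Adiabatic: W = (P₁V₁ − P₂V₂)/(γ − 1) with γ = 7/5.
P₁V₁ = 5606 J, P₂V₂ = 8960 J.
W = (5606 − 8960) / 0.4 = -8385 J.
Work on gas = −W_by = 8385 J.

W ≈ 8.39 kJ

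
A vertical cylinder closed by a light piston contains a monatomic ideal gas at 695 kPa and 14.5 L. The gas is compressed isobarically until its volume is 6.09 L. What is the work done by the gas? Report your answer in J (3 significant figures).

Isobaric: W = P ΔV.
W = (695 kPa)(6.09 − 14.5 L) = (695)(-8.41) = -5845 J.

W ≈ -5840 J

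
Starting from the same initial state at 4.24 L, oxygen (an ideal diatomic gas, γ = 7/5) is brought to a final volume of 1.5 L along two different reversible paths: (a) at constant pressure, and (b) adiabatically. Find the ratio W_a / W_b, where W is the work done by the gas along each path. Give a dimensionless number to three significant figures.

Path (a) isobaric: W = P₁(V₂ − V₁) → W_a/(P₁V₁) = -0.6462.
Path (b) adiabatic: W = P₁V₁(1 − (V₁/V₂)^(γ−1))/(γ−1) → W_b/(P₁V₁) = -1.288.
W_a / W_b = -0.6462 / -1.288 = 0.5016.

W_a / W_b ≈ 0.502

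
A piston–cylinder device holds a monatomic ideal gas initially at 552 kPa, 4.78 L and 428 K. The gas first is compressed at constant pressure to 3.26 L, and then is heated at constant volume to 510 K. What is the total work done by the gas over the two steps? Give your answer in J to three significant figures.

Step 1 (isobaric): W = PΔV = (552 kPa)(3.26 − 4.78 L) = -839 J.
Step 2 (isochoric): W = 0 (constant volume).
W_total = -839 + 0 = -839 J.

W_total ≈ -839 J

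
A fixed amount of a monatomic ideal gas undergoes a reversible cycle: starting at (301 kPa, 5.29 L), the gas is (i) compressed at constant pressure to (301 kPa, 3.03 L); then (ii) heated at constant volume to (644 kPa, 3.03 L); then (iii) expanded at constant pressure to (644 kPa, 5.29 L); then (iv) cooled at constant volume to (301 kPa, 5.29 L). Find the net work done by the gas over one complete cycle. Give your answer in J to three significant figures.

Constant-volume legs do no work.
W(i) = (301)(3.03 − 5.29) = -680.3 J; W(iii) = (644)(5.29 − 3.03) = 1455 J.
W_net = -680.3 + 1455 = 775.2 J (the clockwise enclosed area).

W_net ≈ 775 J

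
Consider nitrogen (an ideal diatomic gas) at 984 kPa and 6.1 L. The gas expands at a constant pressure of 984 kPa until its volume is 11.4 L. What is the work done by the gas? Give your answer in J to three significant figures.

Isobaric: W = P ΔV.
W = (984 kPa)(11.4 − 6.1 L) = (984)(5.3) = 5215 J.

W ≈ 5220 J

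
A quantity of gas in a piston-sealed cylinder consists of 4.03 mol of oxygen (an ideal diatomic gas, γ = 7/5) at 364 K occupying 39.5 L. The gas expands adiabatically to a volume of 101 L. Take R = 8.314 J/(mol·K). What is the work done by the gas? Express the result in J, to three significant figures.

W ≈ 9550 J

Adiabatic: TV^(γ−1) = const with γ = 7/5.
T₂ = T₁ (V₁/V₂)^(γ−1) = 364 × (39.5/101)^0.4 = 364 × 0.6869 = 250 K.
W_by = nCᵥ(T₁ − T₂) = (4.03)(20.79)(364 − 250) = 9546 J.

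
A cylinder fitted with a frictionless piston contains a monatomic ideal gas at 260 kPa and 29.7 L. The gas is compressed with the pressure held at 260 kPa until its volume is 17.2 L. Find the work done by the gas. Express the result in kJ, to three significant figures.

Isobaric: W = P ΔV.
W = (260 kPa)(17.2 − 29.7 L) = (260)(-12.5) = -3250 J.

W ≈ -3.25 kJ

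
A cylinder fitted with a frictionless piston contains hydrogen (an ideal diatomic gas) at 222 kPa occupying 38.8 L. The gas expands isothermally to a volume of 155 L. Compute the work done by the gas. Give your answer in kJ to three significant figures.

Isothermal: W = nRT ln(V₂/V₁) = P₁V₁ ln(V₂/V₁).
P₁V₁ = (222 kPa)(38.8 L) = 8614 J.
W = 8614 × ln(155/38.8) = 8614 × 1.385
W_by_gas = 11930 J.

W ≈ 11.9 kJ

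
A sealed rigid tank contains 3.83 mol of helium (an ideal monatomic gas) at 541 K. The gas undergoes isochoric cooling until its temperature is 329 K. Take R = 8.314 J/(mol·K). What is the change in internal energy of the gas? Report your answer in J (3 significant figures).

ΔU ≈ -10100 J

Constant volume ⇒ W = 0, so Q = ΔU = nCᵥΔT with Cᵥ = 3R/2 = 12.47 J/(mol·K).
ΔU = (3.83)(12.47)(329 − 541) = -10126 J.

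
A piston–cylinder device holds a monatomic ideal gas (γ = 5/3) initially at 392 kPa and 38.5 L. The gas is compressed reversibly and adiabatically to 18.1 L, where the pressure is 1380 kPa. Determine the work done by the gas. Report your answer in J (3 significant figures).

Adiabatic: W = (P₁V₁ − P₂V₂)/(γ − 1) with γ = 5/3.
P₁V₁ = 15092 J, P₂V₂ = 24978 J.
W = (15092 − 24978) / 0.6667 = -14829 J.

W ≈ -14800 J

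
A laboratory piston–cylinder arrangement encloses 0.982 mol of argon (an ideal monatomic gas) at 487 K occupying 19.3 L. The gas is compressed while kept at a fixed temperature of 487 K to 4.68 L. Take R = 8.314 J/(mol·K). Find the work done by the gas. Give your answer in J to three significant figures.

W ≈ -5630 J

Isothermal: W = nRT ln(V₂/V₁).
W = (0.982)(8.314)(487) × ln(4.68/19.3)
  = 3976 × -1.417
W_by_gas = -5633 J.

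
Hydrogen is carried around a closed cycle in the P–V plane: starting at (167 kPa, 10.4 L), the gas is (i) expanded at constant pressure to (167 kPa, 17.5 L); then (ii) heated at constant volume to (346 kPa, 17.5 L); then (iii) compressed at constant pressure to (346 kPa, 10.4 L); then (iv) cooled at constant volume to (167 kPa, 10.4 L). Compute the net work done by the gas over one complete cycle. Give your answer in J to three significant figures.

Constant-volume legs do no work.
W(i) = (167)(17.5 − 10.4) = 1186 J; W(iii) = (346)(10.4 − 17.5) = -2457 J.
W_net = 1186 − 2457 = -1271 J (the counter-clockwise enclosed area).

W_net ≈ -1270 J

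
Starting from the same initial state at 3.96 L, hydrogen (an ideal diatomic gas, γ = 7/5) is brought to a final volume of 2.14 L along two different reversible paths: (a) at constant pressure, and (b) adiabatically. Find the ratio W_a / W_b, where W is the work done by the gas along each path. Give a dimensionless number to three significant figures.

Path (a) isobaric: W = P₁(V₂ − V₁) → W_a/(P₁V₁) = -0.4596.
Path (b) adiabatic: W = P₁V₁(1 − (V₁/V₂)^(γ−1))/(γ−1) → W_b/(P₁V₁) = -0.6978.
W_a / W_b = -0.4596 / -0.6978 = 0.6586.

W_a / W_b ≈ 0.659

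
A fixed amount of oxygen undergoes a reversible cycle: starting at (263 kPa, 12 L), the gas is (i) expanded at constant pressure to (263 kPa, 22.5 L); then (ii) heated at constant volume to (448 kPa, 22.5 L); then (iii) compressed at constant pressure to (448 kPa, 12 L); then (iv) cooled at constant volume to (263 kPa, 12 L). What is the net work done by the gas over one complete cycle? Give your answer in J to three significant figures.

W_net ≈ -1940 J

Constant-volume legs do no work.
W(i) = (263)(22.5 − 12) = 2762 J; W(iii) = (448)(12 − 22.5) = -4704 J.
W_net = 2762 − 4704 = -1942 J (the counter-clockwise enclosed area).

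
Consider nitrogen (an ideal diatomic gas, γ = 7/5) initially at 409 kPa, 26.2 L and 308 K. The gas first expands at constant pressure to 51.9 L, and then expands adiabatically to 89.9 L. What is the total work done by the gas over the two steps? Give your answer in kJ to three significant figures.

W_total ≈ 21.0 kJ

Step 1 (isobaric): W = PΔV = (409 kPa)(51.9 − 26.2 L) = 10511 J.
After step 1: P = 409 kPa, V = 51.9 L, T = 610.1 K.
Step 2 (adiabatic): W = (P₁V₁ − P₂V₂)/(γ−1) = (21227 − 17039)/0.4 = 10469 J.
W_total = 10511 + 10469 = 20981 J.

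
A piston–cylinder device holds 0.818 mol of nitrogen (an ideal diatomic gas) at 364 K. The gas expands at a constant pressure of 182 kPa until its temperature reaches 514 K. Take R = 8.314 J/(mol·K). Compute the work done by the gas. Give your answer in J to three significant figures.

W ≈ 1020 J

Isobaric: W = P ΔV = nR ΔT.
W = (0.818)(8.314)(514 − 364) = 1020 J.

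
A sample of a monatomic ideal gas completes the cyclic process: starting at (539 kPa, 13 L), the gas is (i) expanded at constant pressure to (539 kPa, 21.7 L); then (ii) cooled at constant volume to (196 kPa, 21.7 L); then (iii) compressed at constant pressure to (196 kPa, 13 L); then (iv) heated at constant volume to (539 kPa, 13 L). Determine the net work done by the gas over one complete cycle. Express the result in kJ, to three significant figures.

Constant-volume legs do no work.
W(i) = (539)(21.7 − 13) = 4689 J; W(iii) = (196)(13 − 21.7) = -1705 J.
W_net = 4689 − 1705 = 2984 J (the clockwise enclosed area).

W_net ≈ 2.98 kJ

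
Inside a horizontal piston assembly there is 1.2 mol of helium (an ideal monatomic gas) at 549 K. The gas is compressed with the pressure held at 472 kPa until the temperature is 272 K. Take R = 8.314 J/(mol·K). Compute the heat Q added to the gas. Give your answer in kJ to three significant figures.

Isobaric: W = nRΔT = (1.2)(8.314)(-277) = -2764 J.
ΔU = nCᵥΔT with Cᵥ = 3R/2: ΔU = (1.2)(12.47)(-277) = -4145 J.
Q = ΔU + W = -4145 − 2764 = -6909 J.

Q ≈ -6.91 kJ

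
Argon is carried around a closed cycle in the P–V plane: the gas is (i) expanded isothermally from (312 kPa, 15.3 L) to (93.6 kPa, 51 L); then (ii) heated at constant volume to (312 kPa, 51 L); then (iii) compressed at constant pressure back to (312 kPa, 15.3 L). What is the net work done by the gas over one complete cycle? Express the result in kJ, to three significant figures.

W_net ≈ -5.39 kJ

Leg (i): W = PᵢVᵢ ln(V_f/Vᵢ) = (4774) ln(51/15.3) = 5747 J.
Leg (ii): W = 0.
Leg (iii): W = PΔV = (312)(15.3 − 51) = -11138 J.
W_net = 5747 − 11138 = -5391 J.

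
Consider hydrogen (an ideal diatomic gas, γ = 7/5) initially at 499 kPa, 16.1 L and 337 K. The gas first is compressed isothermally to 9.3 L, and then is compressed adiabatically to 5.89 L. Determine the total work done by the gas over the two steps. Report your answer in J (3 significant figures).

Step 1 (isothermal): W = P₁V₁ ln(V₂/V₁) = (8034) ln(9.3/16.1) = -4409 J.
After step 1: P = 863.9 kPa, V = 9.3 L, T = 337 K.
Step 2 (adiabatic): W = (P₁V₁ − P₂V₂)/(γ−1) = (8034 − 9644)/0.4 = -4026 J.
W_total = -4409 − 4026 = -8435 J.

W_total ≈ -8440 J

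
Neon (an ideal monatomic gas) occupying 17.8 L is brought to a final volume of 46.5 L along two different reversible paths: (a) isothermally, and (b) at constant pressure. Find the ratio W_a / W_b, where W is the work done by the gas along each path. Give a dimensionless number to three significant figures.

Path (a) isothermal: W = P₁V₁ ln(V₂/V₁) → W_a/(P₁V₁) = 0.9603.
Path (b) isobaric: W = P₁(V₂ − V₁) → W_b/(P₁V₁) = 1.612.
W_a / W_b = 0.9603 / 1.612 = 0.5956.

W_a / W_b ≈ 0.596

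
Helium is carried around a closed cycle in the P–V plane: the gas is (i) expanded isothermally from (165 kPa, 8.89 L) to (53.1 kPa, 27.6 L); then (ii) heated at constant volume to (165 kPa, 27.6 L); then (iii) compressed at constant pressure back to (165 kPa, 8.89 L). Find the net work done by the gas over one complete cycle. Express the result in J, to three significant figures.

W_net ≈ -1430 J

Leg (i): W = PᵢVᵢ ln(V_f/Vᵢ) = (1467) ln(27.6/8.89) = 1662 J.
Leg (ii): W = 0.
Leg (iii): W = PΔV = (165)(8.89 − 27.6) = -3087 J.
W_net = 1662 − 3087 = -1425 J.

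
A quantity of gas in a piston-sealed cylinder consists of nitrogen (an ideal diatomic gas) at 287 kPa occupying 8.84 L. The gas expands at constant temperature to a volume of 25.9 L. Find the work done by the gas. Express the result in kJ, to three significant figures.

W ≈ 2.73 kJ

Isothermal: W = nRT ln(V₂/V₁) = P₁V₁ ln(V₂/V₁).
P₁V₁ = (287 kPa)(8.84 L) = 2537 J.
W = 2537 × ln(25.9/8.84) = 2537 × 1.075
W_by_gas = 2727 J.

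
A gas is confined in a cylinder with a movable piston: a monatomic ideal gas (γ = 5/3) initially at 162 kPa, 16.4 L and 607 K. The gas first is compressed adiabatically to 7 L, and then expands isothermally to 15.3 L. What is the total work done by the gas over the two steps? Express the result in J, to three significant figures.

W_total ≈ 620 J

Step 1 (adiabatic): W = (P₁V₁ − P₂V₂)/(γ−1) = (2657 − 4687)/0.667 = -3045 J.
After step 1: P = 669.5 kPa, V = 7 L, T = 1071 K.
Step 2 (isothermal): W = P₁V₁ ln(V₂/V₁) = (4687) ln(15.3/7) = 3665 J.
W_total = -3045 + 3665 = 620 J.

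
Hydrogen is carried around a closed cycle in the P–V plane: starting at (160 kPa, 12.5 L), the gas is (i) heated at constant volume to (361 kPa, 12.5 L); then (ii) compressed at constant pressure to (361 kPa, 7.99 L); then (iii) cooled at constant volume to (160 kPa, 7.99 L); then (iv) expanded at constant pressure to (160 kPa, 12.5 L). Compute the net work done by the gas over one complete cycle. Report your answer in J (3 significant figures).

W_net ≈ -907 J

Constant-volume legs do no work.
W(ii) = (361)(7.99 − 12.5) = -1628 J; W(iv) = (160)(12.5 − 7.99) = 721.6 J.
W_net = -1628 + 721.6 = -906.5 J (the counter-clockwise enclosed area).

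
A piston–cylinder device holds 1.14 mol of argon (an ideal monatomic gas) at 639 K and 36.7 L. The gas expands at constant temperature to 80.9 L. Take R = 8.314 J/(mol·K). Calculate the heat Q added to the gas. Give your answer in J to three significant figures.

Isothermal ⇒ ΔU = 0, so Q = W = nRT ln(V₂/V₁).
Q = (1.14)(8.314)(639) ln(80.9/36.7) = 6056 × 0.7904 = 4787 J.

Q ≈ 4790 J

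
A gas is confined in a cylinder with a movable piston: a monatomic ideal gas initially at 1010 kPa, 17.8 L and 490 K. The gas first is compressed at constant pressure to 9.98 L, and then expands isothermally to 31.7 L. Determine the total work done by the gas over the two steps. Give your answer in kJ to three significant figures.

W_total ≈ 3.75 kJ

Step 1 (isobaric): W = PΔV = (1010 kPa)(9.98 − 17.8 L) = -7898 J.
After step 1: P = 1010 kPa, V = 9.98 L, T = 274.7 K.
Step 2 (isothermal): W = P₁V₁ ln(V₂/V₁) = (10080) ln(31.7/9.98) = 11650 J.
W_total = -7898 + 11650 = 3751 J.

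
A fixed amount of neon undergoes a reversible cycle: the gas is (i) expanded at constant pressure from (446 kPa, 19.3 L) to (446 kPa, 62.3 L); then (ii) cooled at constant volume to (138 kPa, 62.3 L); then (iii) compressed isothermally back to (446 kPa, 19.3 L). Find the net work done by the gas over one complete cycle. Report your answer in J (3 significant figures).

W_net ≈ 9100 J

Leg (i): W = PΔV = (446)(62.3 − 19.3) = 19178 J.
Leg (ii): W = 0.
Leg (iii): W = PᵢVᵢ ln(V_f/Vᵢ) = (8597) ln(19.3/62.3) = -10075 J.
W_net = 19178 − 10075 = 9103 J.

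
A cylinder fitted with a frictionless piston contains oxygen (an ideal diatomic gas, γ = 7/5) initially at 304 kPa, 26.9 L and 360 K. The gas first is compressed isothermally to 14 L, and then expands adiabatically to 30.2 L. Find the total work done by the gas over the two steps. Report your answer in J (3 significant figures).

W_total ≈ 71.5 J

Step 1 (isothermal): W = P₁V₁ ln(V₂/V₁) = (8178) ln(14/26.9) = -5341 J.
After step 1: P = 584.1 kPa, V = 14 L, T = 360 K.
Step 2 (adiabatic): W = (P₁V₁ − P₂V₂)/(γ−1) = (8178 − 6013)/0.4 = 5412 J.
W_total = -5341 + 5412 = 71.55 J.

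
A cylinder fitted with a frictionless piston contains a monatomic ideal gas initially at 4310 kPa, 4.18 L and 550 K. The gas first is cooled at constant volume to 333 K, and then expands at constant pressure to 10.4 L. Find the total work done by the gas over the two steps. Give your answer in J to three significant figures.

Step 1 (isochoric): W = 0 (constant volume).
After step 1: P = 2610 kPa (V unchanged).
Step 2 (isobaric): W = PΔV = (2610 kPa)(10.4 − 4.18 L) = 16231 J.
W_total = 0 + 16231 = 16231 J.

W_total ≈ 16200 J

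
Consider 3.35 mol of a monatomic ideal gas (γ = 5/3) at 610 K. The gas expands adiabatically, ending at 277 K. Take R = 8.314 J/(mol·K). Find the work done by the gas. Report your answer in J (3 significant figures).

Adiabatic ⇒ Q = 0, so W_by = −ΔU = nCᵥ(T₁ − T₂).
Cᵥ = 3R/2 = 12.47 J/(mol·K).
W = (3.35)(12.47)(610 − 277) = 13912 J.

W ≈ 13900 J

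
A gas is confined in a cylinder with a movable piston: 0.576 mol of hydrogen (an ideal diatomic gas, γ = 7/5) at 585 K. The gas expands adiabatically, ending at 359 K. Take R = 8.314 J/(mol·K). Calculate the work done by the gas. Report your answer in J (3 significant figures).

W ≈ 2710 J

Adiabatic ⇒ Q = 0, so W_by = −ΔU = nCᵥ(T₁ − T₂).
Cᵥ = 5R/2 = 20.79 J/(mol·K).
W = (0.576)(20.79)(585 − 359) = 2706 J.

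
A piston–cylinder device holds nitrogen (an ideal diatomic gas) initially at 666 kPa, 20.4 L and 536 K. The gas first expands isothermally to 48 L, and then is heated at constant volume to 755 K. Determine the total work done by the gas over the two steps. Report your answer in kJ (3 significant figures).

W_total ≈ 11.6 kJ

Step 1 (isothermal): W = P₁V₁ ln(V₂/V₁) = (13586) ln(48/20.4) = 11625 J.
Step 2 (isochoric): W = 0 (constant volume).
W_total = 11625 + 0 = 11625 J.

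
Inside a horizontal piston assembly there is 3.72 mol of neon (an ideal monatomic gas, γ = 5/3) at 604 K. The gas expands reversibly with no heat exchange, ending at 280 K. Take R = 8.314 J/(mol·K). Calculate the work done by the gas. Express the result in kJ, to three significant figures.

Adiabatic ⇒ Q = 0, so W_by = −ΔU = nCᵥ(T₁ − T₂).
Cᵥ = 3R/2 = 12.47 J/(mol·K).
W = (3.72)(12.47)(604 − 280) = 15031 J.

W ≈ 15.0 kJ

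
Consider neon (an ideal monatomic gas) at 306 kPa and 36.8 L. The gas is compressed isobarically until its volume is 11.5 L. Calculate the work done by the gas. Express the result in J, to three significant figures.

Isobaric: W = P ΔV.
W = (306 kPa)(11.5 − 36.8 L) = (306)(-25.3) = -7742 J.

W ≈ -7740 J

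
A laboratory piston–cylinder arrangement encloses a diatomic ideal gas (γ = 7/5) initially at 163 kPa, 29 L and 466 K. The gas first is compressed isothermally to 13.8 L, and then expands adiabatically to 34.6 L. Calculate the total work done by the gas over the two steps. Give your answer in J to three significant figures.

W_total ≈ 125 J

Step 1 (isothermal): W = P₁V₁ ln(V₂/V₁) = (4727) ln(13.8/29) = -3510 J.
After step 1: P = 342.5 kPa, V = 13.8 L, T = 466 K.
Step 2 (adiabatic): W = (P₁V₁ − P₂V₂)/(γ−1) = (4727 − 3273)/0.4 = 3636 J.
W_total = -3510 + 3636 = 125.3 J.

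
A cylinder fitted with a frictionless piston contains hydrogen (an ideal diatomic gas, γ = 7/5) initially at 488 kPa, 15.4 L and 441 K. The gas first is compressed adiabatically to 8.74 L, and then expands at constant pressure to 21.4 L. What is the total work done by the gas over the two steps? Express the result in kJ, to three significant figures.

Step 1 (adiabatic): W = (P₁V₁ − P₂V₂)/(γ−1) = (7515 − 9426)/0.4 = -4778 J.
After step 1: P = 1079 kPa, V = 8.74 L, T = 553.1 K.
Step 2 (isobaric): W = PΔV = (1079 kPa)(21.4 − 8.74 L) = 13654 J.
W_total = -4778 + 13654 = 8876 J.

W_total ≈ 8.88 kJ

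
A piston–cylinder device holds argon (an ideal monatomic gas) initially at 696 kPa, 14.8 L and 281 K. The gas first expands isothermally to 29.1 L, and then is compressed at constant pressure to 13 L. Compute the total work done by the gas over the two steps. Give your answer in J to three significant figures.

W_total ≈ 1270 J

Step 1 (isothermal): W = P₁V₁ ln(V₂/V₁) = (10301) ln(29.1/14.8) = 6964 J.
After step 1: P = 354 kPa, V = 29.1 L, T = 281 K.
Step 2 (isobaric): W = PΔV = (354 kPa)(13 − 29.1 L) = -5699 J.
W_total = 6964 − 5699 = 1265 J.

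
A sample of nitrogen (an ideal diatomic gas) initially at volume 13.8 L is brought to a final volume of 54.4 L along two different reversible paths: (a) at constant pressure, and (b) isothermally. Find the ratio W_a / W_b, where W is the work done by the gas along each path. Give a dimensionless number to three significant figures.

Path (a) isobaric: W = P₁(V₂ − V₁) → W_a/(P₁V₁) = 2.942.
Path (b) isothermal: W = P₁V₁ ln(V₂/V₁) → W_b/(P₁V₁) = 1.372.
W_a / W_b = 2.942 / 1.372 = 2.145.

W_a / W_b ≈ 2.14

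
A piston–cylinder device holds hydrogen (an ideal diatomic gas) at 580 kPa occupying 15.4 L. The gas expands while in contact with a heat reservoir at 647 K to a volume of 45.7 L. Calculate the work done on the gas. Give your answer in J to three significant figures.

Isothermal: W = nRT ln(V₂/V₁) = P₁V₁ ln(V₂/V₁).
P₁V₁ = (580 kPa)(15.4 L) = 8932 J.
W = 8932 × ln(45.7/15.4) = 8932 × 1.088
W_by_gas = 9716 J; work on gas = −W_by = -9716 J.

W ≈ -9720 J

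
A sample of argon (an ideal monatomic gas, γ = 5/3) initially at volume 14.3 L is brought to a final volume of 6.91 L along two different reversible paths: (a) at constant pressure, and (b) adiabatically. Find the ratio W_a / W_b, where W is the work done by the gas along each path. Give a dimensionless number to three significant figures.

Path (a) isobaric: W = P₁(V₂ − V₁) → W_a/(P₁V₁) = -0.5168.
Path (b) adiabatic: W = P₁V₁(1 − (V₁/V₂)^(γ−1))/(γ−1) → W_b/(P₁V₁) = -0.9359.
W_a / W_b = -0.5168 / -0.9359 = 0.5522.

W_a / W_b ≈ 0.552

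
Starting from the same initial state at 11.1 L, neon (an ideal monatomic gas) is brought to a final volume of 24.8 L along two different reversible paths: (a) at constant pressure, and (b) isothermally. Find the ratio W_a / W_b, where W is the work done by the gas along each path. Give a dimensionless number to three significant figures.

W_a / W_b ≈ 1.54

Path (a) isobaric: W = P₁(V₂ − V₁) → W_a/(P₁V₁) = 1.234.
Path (b) isothermal: W = P₁V₁ ln(V₂/V₁) → W_b/(P₁V₁) = 0.8039.
W_a / W_b = 1.234 / 0.8039 = 1.535.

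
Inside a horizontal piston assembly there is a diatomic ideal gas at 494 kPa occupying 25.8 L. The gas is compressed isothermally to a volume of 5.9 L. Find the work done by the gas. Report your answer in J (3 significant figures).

W ≈ -18800 J

Isothermal: W = nRT ln(V₂/V₁) = P₁V₁ ln(V₂/V₁).
P₁V₁ = (494 kPa)(25.8 L) = 12745 J.
W = 12745 × ln(5.9/25.8) = 12745 × -1.475
W_by_gas = -18805 J.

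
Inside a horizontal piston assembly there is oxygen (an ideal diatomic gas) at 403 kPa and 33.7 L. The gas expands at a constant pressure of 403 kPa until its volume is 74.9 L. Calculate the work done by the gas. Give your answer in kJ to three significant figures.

W ≈ 16.6 kJ

Isobaric: W = P ΔV.
W = (403 kPa)(74.9 − 33.7 L) = (403)(41.2) = 16604 J.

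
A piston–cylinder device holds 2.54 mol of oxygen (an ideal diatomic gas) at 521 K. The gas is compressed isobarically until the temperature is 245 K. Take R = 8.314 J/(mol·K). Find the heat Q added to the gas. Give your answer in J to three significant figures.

Isobaric: W = nRΔT = (2.54)(8.314)(-276) = -5828 J.
ΔU = nCᵥΔT with Cᵥ = 5R/2: ΔU = (2.54)(20.79)(-276) = -14571 J.
Q = ΔU + W = -14571 − 5828 = -20400 J.

Q ≈ -20400 J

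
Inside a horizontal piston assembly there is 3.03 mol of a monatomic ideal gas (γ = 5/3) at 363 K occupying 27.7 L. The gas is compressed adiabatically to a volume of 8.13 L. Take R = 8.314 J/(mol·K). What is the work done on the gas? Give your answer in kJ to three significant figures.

W ≈ 17.3 kJ

Adiabatic: TV^(γ−1) = const with γ = 5/3.
T₂ = T₁ (V₁/V₂)^(γ−1) = 363 × (27.7/8.13)^0.667 = 363 × 2.264 = 821.9 K.
W_by = nCᵥ(T₁ − T₂) = (3.03)(12.47)(363 − 821.9) = -17342 J.
Work on gas = −W_by = 17342 J.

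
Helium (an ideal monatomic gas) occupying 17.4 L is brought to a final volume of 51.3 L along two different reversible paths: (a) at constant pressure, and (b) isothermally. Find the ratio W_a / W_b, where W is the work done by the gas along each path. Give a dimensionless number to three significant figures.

Path (a) isobaric: W = P₁(V₂ − V₁) → W_a/(P₁V₁) = 1.948.
Path (b) isothermal: W = P₁V₁ ln(V₂/V₁) → W_b/(P₁V₁) = 1.081.
W_a / W_b = 1.948 / 1.081 = 1.802.

W_a / W_b ≈ 1.80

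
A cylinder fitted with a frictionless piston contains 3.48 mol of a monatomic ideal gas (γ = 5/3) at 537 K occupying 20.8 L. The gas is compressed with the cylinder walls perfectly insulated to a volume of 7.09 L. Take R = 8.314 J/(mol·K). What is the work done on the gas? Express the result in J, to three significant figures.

W ≈ 24500 J

Adiabatic: TV^(γ−1) = const with γ = 5/3.
T₂ = T₁ (V₁/V₂)^(γ−1) = 537 × (20.8/7.09)^0.667 = 537 × 2.049 = 1100 K.
W_by = nCᵥ(T₁ − T₂) = (3.48)(12.47)(537 − 1100) = -24455 J.
Work on gas = −W_by = 24455 J.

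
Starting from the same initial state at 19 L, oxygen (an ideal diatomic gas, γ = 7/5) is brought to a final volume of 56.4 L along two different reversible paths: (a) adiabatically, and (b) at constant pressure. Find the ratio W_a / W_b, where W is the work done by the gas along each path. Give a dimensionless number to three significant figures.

Path (a) adiabatic: W = P₁V₁(1 − (V₁/V₂)^(γ−1))/(γ−1) → W_a/(P₁V₁) = 0.8822.
Path (b) isobaric: W = P₁(V₂ − V₁) → W_b/(P₁V₁) = 1.968.
W_a / W_b = 0.8822 / 1.968 = 0.4482.

W_a / W_b ≈ 0.448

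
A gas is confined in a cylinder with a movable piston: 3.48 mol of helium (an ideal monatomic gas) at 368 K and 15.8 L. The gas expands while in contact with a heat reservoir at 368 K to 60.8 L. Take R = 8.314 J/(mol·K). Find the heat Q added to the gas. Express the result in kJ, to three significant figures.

Isothermal ⇒ ΔU = 0, so Q = W = nRT ln(V₂/V₁).
Q = (3.48)(8.314)(368) ln(60.8/15.8) = 10647 × 1.348 = 14348 J.

Q ≈ 14.3 kJ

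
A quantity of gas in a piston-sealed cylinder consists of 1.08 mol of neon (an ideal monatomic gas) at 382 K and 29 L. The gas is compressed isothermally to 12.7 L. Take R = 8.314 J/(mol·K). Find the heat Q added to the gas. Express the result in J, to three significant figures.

Isothermal ⇒ ΔU = 0, so Q = W = nRT ln(V₂/V₁).
Q = (1.08)(8.314)(382) ln(12.7/29) = 3430 × -0.8257 = -2832 J.

Q ≈ -2830 J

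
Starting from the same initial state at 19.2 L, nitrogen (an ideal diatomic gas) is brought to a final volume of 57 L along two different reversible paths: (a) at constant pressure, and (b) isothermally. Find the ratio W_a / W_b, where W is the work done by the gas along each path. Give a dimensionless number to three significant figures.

Path (a) isobaric: W = P₁(V₂ − V₁) → W_a/(P₁V₁) = 1.969.
Path (b) isothermal: W = P₁V₁ ln(V₂/V₁) → W_b/(P₁V₁) = 1.088.
W_a / W_b = 1.969 / 1.088 = 1.809.

W_a / W_b ≈ 1.81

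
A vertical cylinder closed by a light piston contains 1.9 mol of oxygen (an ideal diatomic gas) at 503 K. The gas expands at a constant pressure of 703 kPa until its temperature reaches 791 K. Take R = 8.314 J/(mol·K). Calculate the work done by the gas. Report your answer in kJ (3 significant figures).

Isobaric: W = P ΔV = nR ΔT.
W = (1.9)(8.314)(791 − 503) = 4549 J.

W ≈ 4.55 kJ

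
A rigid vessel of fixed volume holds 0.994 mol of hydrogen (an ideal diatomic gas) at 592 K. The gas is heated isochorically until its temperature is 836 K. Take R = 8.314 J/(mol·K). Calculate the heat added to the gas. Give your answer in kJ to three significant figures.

Q ≈ 5.04 kJ

Constant volume ⇒ W = 0, so Q = ΔU = nCᵥΔT with Cᵥ = 5R/2 = 20.79 J/(mol·K).
ΔU = (0.994)(20.79)(836 − 592) = 5041 J.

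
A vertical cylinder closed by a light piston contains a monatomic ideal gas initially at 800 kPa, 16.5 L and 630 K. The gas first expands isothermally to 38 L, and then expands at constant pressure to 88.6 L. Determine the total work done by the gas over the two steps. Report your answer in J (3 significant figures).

Step 1 (isothermal): W = P₁V₁ ln(V₂/V₁) = (13200) ln(38/16.5) = 11012 J.
After step 1: P = 347.4 kPa, V = 38 L, T = 630 K.
Step 2 (isobaric): W = PΔV = (347.4 kPa)(88.6 − 38 L) = 17577 J.
W_total = 11012 + 17577 = 28589 J.

W_total ≈ 28600 J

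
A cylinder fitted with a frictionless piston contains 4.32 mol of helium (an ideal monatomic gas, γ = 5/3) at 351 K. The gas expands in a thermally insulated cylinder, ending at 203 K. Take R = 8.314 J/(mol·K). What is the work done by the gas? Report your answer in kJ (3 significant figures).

W ≈ 7.97 kJ

Adiabatic ⇒ Q = 0, so W_by = −ΔU = nCᵥ(T₁ − T₂).
Cᵥ = 3R/2 = 12.47 J/(mol·K).
W = (4.32)(12.47)(351 − 203) = 7973 J.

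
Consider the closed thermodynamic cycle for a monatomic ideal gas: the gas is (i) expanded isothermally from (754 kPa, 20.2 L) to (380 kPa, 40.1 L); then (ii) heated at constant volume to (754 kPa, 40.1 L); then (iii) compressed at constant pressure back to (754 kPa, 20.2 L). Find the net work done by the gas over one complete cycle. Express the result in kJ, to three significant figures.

Leg (i): W = PᵢVᵢ ln(V_f/Vᵢ) = (15231) ln(40.1/20.2) = 10444 J.
Leg (ii): W = 0.
Leg (iii): W = PΔV = (754)(20.2 − 40.1) = -15005 J.
W_net = 10444 − 15005 = -4561 J.

W_net ≈ -4.56 kJ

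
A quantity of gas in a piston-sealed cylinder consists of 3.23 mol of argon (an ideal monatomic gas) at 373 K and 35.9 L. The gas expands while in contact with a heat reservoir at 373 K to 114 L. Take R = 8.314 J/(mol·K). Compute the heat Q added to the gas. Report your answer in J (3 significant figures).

Isothermal ⇒ ΔU = 0, so Q = W = nRT ln(V₂/V₁).
Q = (3.23)(8.314)(373) ln(114/35.9) = 10017 × 1.155 = 11574 J.

Q ≈ 11600 J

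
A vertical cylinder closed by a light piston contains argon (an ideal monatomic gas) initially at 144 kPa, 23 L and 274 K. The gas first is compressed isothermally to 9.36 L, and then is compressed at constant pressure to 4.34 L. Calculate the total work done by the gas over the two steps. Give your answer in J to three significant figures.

Step 1 (isothermal): W = P₁V₁ ln(V₂/V₁) = (3312) ln(9.36/23) = -2978 J.
After step 1: P = 353.8 kPa, V = 9.36 L, T = 274 K.
Step 2 (isobaric): W = PΔV = (353.8 kPa)(4.34 − 9.36 L) = -1776 J.
W_total = -2978 − 1776 = -4754 J.

W_total ≈ -4750 J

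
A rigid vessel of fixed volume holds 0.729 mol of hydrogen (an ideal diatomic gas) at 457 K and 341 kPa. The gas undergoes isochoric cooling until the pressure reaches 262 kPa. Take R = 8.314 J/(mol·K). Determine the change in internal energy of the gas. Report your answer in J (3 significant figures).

Constant volume ⇒ W = 0, so Q = ΔU = nCᵥΔT with Cᵥ = 5R/2 = 20.79 J/(mol·K).
At constant V, T₂/T₁ = P₂/P₁ ⇒ ΔT = T₁(P₂/P₁ − 1) = 457·(262/341 − 1) = -105.9 K.
ΔU = (0.729)(20.79)(-105.9) = -1604 J.

ΔU ≈ -1600 J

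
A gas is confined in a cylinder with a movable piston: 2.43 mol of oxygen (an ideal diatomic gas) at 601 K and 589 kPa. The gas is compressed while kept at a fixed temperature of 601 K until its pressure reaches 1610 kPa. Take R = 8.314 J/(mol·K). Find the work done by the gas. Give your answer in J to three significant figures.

Isothermal process: W = nRT ln(V₂/V₁) = nRT ln(P₁/P₂).
W = (2.43)(8.314)(601) × ln(589/1610)
  = 12142 × ln(0.3658) = 12142 × -1.006
W_by_gas = -12210 J.

W ≈ -12200 J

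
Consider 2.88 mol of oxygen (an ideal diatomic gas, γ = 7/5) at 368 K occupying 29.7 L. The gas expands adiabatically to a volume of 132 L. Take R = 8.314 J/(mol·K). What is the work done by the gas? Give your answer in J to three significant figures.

Adiabatic: TV^(γ−1) = const with γ = 7/5.
T₂ = T₁ (V₁/V₂)^(γ−1) = 368 × (29.7/132)^0.4 = 368 × 0.5506 = 202.6 K.
W_by = nCᵥ(T₁ − T₂) = (2.88)(20.79)(368 − 202.6) = 9899 J.

W ≈ 9900 J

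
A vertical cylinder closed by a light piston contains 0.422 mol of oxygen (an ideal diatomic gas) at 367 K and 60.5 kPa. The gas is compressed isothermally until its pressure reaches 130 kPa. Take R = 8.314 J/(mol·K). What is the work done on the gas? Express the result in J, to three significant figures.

W ≈ 985 J

Isothermal process: W = nRT ln(V₂/V₁) = nRT ln(P₁/P₂).
W = (0.422)(8.314)(367) × ln(60.5/130)
  = 1288 × ln(0.4654) = 1288 × -0.7649
W_by_gas = -984.9 J; work on gas = −W_by = 984.9 J.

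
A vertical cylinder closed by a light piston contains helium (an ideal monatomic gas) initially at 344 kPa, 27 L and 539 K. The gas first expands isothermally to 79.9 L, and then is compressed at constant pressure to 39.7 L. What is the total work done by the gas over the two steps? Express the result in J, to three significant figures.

W_total ≈ 5400 J

Step 1 (isothermal): W = P₁V₁ ln(V₂/V₁) = (9288) ln(79.9/27) = 10077 J.
After step 1: P = 116.2 kPa, V = 79.9 L, T = 539 K.
Step 2 (isobaric): W = PΔV = (116.2 kPa)(39.7 − 79.9 L) = -4673 J.
W_total = 10077 − 4673 = 5404 J.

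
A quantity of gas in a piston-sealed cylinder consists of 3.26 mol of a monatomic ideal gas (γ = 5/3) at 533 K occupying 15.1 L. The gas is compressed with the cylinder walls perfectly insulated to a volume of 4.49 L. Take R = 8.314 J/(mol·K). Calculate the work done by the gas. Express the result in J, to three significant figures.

Adiabatic: TV^(γ−1) = const with γ = 5/3.
T₂ = T₁ (V₁/V₂)^(γ−1) = 533 × (15.1/4.49)^0.667 = 533 × 2.245 = 1196 K.
W_by = nCᵥ(T₁ − T₂) = (3.26)(12.47)(533 − 1196) = -26971 J.

W ≈ -27000 J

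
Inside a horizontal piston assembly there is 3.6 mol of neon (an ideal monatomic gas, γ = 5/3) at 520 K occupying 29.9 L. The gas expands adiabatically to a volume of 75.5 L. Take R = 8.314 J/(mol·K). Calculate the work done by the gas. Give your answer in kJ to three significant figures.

W ≈ 10.8 kJ

Adiabatic: TV^(γ−1) = const with γ = 5/3.
T₂ = T₁ (V₁/V₂)^(γ−1) = 520 × (29.9/75.5)^0.667 = 520 × 0.5393 = 280.4 K.
W_by = nCᵥ(T₁ − T₂) = (3.6)(12.47)(520 − 280.4) = 10756 J.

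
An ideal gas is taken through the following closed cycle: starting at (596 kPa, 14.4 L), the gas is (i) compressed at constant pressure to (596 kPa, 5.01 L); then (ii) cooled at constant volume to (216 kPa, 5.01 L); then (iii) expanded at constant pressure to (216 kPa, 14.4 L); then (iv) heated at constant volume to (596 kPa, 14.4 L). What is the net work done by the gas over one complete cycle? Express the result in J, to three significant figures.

W_net ≈ -3570 J

Constant-volume legs do no work.
W(i) = (596)(5.01 − 14.4) = -5596 J; W(iii) = (216)(14.4 − 5.01) = 2028 J.
W_net = -5596 + 2028 = -3568 J (the counter-clockwise enclosed area).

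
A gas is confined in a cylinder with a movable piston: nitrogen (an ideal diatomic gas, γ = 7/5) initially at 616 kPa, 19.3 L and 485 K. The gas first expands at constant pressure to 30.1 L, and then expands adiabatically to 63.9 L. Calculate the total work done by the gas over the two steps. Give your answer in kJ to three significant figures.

W_total ≈ 18.7 kJ

Step 1 (isobaric): W = PΔV = (616 kPa)(30.1 − 19.3 L) = 6653 J.
After step 1: P = 616 kPa, V = 30.1 L, T = 756.4 K.
Step 2 (adiabatic): W = (P₁V₁ − P₂V₂)/(γ−1) = (18542 − 13721)/0.4 = 12052 J.
W_total = 6653 + 12052 = 18705 J.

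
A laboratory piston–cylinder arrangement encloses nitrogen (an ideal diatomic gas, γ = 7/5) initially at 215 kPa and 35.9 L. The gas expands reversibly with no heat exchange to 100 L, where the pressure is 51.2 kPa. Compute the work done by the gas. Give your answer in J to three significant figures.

Adiabatic: W = (P₁V₁ − P₂V₂)/(γ − 1) with γ = 7/5.
P₁V₁ = 7718 J, P₂V₂ = 5120 J.
W = (7718 − 5120) / 0.4 = 6496 J.

W ≈ 6500 J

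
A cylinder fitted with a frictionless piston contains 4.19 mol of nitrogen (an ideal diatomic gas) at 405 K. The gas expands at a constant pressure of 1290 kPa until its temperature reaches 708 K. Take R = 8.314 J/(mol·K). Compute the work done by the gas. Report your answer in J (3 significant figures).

Isobaric: W = P ΔV = nR ΔT.
W = (4.19)(8.314)(708 − 405) = 10555 J.

W ≈ 10600 J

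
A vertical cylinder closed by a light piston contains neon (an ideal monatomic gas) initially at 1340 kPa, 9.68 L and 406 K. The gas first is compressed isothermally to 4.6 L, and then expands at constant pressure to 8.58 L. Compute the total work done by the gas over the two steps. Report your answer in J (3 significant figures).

W_total ≈ 1570 J

Step 1 (isothermal): W = P₁V₁ ln(V₂/V₁) = (12971) ln(4.6/9.68) = -9651 J.
After step 1: P = 2820 kPa, V = 4.6 L, T = 406 K.
Step 2 (isobaric): W = PΔV = (2820 kPa)(8.58 − 4.6 L) = 11223 J.
W_total = -9651 + 11223 = 1572 J.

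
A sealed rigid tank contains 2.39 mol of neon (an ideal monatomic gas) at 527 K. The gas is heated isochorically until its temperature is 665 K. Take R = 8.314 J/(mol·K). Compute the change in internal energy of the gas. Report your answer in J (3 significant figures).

Constant volume ⇒ W = 0, so Q = ΔU = nCᵥΔT with Cᵥ = 3R/2 = 12.47 J/(mol·K).
ΔU = (2.39)(12.47)(665 − 527) = 4113 J.

ΔU ≈ 4110 J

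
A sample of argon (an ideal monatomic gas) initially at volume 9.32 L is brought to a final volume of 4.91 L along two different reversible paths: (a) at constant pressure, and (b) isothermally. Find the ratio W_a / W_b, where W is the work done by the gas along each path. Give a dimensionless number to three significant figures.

W_a / W_b ≈ 0.738

Path (a) isobaric: W = P₁(V₂ − V₁) → W_a/(P₁V₁) = -0.4732.
Path (b) isothermal: W = P₁V₁ ln(V₂/V₁) → W_b/(P₁V₁) = -0.6409.
W_a / W_b = -0.4732 / -0.6409 = 0.7383.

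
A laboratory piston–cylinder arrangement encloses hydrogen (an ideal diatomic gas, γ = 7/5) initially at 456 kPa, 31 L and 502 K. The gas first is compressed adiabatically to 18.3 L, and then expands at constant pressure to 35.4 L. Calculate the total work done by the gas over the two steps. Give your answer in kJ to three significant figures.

Step 1 (adiabatic): W = (P₁V₁ − P₂V₂)/(γ−1) = (14136 − 17454)/0.4 = -8295 J.
After step 1: P = 953.8 kPa, V = 18.3 L, T = 619.8 K.
Step 2 (isobaric): W = PΔV = (953.8 kPa)(35.4 − 18.3 L) = 16309 J.
W_total = -8295 + 16309 = 8015 J.

W_total ≈ 8.01 kJ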